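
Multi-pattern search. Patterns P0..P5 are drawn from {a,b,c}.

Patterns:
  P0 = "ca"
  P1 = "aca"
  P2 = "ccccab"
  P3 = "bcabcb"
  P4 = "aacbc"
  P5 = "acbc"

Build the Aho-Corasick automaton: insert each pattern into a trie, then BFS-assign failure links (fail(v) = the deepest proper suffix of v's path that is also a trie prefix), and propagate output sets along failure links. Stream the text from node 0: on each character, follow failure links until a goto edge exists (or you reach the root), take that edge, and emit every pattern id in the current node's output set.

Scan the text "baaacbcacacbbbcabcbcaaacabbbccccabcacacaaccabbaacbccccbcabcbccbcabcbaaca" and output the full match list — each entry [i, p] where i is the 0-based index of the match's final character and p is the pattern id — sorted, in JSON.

Build automaton:
Trie (insert patterns):
  0='ε' goto a→3 b→11 c→1
  1='c' goto a→2 c→6
  2='ca' goto ·  ←P0
  3='a' goto a→17 c→4
  4='ac' goto a→5 b→21
  5='aca' goto ·  ←P1
  6='cc' goto c→7
  7='ccc' goto c→8
  8='cccc' goto a→9
  9='cccca' goto b→10
  10='ccccab' goto ·  ←P2
  11='b' goto c→12
  12='bc' goto a→13
  13='bca' goto b→14
  14='bcab' goto c→15
  15='bcabc' goto b→16
  16='bcabcb' goto ·  ←P3
  17='aa' goto c→18
  18='aac' goto b→19
  19='aacb' goto c→20
  20='aacbc' goto ·  ←P4
  21='acb' goto c→22
  22='acbc' goto ·  ←P5

Failure links (BFS by depth):
  fail(1) 'c': from fail(0)=0 chase 'c': 0 ⇒ 0;  out=∅∪out(0)=∅
  fail(3) 'a': from fail(0)=0 chase 'a': 0 ⇒ 0;  out=∅∪out(0)=∅
  fail(11) 'b': from fail(0)=0 chase 'b': 0 ⇒ 0;  out=∅∪out(0)=∅
  fail(2) 'ca': from fail(1)=0 chase 'a': 0 ⇒ 3;  out={0}∪out(3)={0}
  fail(4) 'ac': from fail(3)=0 chase 'c': 0 ⇒ 1;  out=∅∪out(1)=∅
  fail(6) 'cc': from fail(1)=0 chase 'c': 0 ⇒ 1;  out=∅∪out(1)=∅
  fail(12) 'bc': from fail(11)=0 chase 'c': 0 ⇒ 1;  out=∅∪out(1)=∅
  fail(17) 'aa': from fail(3)=0 chase 'a': 0 ⇒ 3;  out=∅∪out(3)=∅
  fail(5) 'aca': from fail(4)=1 chase 'a': 1 ⇒ 2;  out={1}∪out(2)={0,1}
  fail(7) 'ccc': from fail(6)=1 chase 'c': 1 ⇒ 6;  out=∅∪out(6)=∅
  fail(13) 'bca': from fail(12)=1 chase 'a': 1 ⇒ 2;  out=∅∪out(2)={0}
  fail(18) 'aac': from fail(17)=3 chase 'c': 3 ⇒ 4;  out=∅∪out(4)=∅
  fail(21) 'acb': from fail(4)=1 chase 'b': 1→0 ⇒ 11;  out=∅∪out(11)=∅
  fail(8) 'cccc': from fail(7)=6 chase 'c': 6 ⇒ 7;  out=∅∪out(7)=∅
  fail(14) 'bcab': from fail(13)=2 chase 'b': 2→3→0 ⇒ 11;  out=∅∪out(11)=∅
  fail(19) 'aacb': from fail(18)=4 chase 'b': 4 ⇒ 21;  out=∅∪out(21)=∅
  fail(22) 'acbc': from fail(21)=11 chase 'c': 11 ⇒ 12;  out={5}∪out(12)={5}
  fail(9) 'cccca': from fail(8)=7 chase 'a': 7→6→1 ⇒ 2;  out=∅∪out(2)={0}
  fail(15) 'bcabc': from fail(14)=11 chase 'c': 11 ⇒ 12;  out=∅∪out(12)=∅
  fail(20) 'aacbc': from fail(19)=21 chase 'c': 21 ⇒ 22;  out={4}∪out(22)={4,5}
  fail(10) 'ccccab': from fail(9)=2 chase 'b': 2→3→0 ⇒ 11;  out={2}∪out(11)={2}
  fail(16) 'bcabcb': from fail(15)=12 chase 'b': 12→1→0 ⇒ 11;  out={3}∪out(11)={3}

Scan:
i=0 'b': node 0→11
i=1 'a': node 11→3 ·f
i=2 'a': node 3→17
i=3 'a': node 17→17 ·f
i=4 'c': node 17→18
i=5 'b': node 18→19
i=6 'c': node 19→20  emit P4@[2:6],P5@[3:6]
i=7 'a': node 20→13 ·f  emit P0@[6:7]
i=8 'c': node 13→4 ·f
i=9 'a': node 4→5  emit P0@[8:9],P1@[7:9]
i=10 'c': node 5→4 ·f
i=11 'b': node 4→21
i=12 'b': node 21→11 ·f
i=13 'b': node 11→11 ·f
i=14 'c': node 11→12
i=15 'a': node 12→13  emit P0@[14:15]
i=16 'b': node 13→14
i=17 'c': node 14→15
i=18 'b': node 15→16  emit P3@[13:18]
i=19 'c': node 16→12 ·f
i=20 'a': node 12→13  emit P0@[19:20]
i=21 'a': node 13→17 ·f
i=22 'a': node 17→17 ·f
i=23 'c': node 17→18
i=24 'a': node 18→5 ·f  emit P0@[23:24],P1@[22:24]
i=25 'b': node 5→11 ·f
i=26 'b': node 11→11 ·f
i=27 'b': node 11→11 ·f
i=28 'c': node 11→12
i=29 'c': node 12→6 ·f
i=30 'c': node 6→7
i=31 'c': node 7→8
i=32 'a': node 8→9  emit P0@[31:32]
i=33 'b': node 9→10  emit P2@[28:33]
i=34 'c': node 10→12 ·f
i=35 'a': node 12→13  emit P0@[34:35]
i=36 'c': node 13→4 ·f
i=37 'a': node 4→5  emit P0@[36:37],P1@[35:37]
i=38 'c': node 5→4 ·f
i=39 'a': node 4→5  emit P0@[38:39],P1@[37:39]
i=40 'a': node 5→17 ·f
i=41 'c': node 17→18
i=42 'c': node 18→6 ·f
i=43 'a': node 6→2 ·f  emit P0@[42:43]
i=44 'b': node 2→11 ·f
i=45 'b': node 11→11 ·f
i=46 'a': node 11→3 ·f
i=47 'a': node 3→17
i=48 'c': node 17→18
i=49 'b': node 18→19
i=50 'c': node 19→20  emit P4@[46:50],P5@[47:50]
i=51 'c': node 20→6 ·f
i=52 'c': node 6→7
i=53 'c': node 7→8
i=54 'b': node 8→11 ·f
i=55 'c': node 11→12
i=56 'a': node 12→13  emit P0@[55:56]
i=57 'b': node 13→14
i=58 'c': node 14→15
i=59 'b': node 15→16  emit P3@[54:59]
i=60 'c': node 16→12 ·f
i=61 'c': node 12→6 ·f
i=62 'b': node 6→11 ·f
i=63 'c': node 11→12
i=64 'a': node 12→13  emit P0@[63:64]
i=65 'b': node 13→14
i=66 'c': node 14→15
i=67 'b': node 15→16  emit P3@[62:67]
i=68 'a': node 16→3 ·f
i=69 'a': node 3→17
i=70 'c': node 17→18
i=71 'a': node 18→5 ·f  emit P0@[70:71],P1@[69:71]

Matches: [[6,4],[6,5],[7,0],[9,0],[9,1],[15,0],[18,3],[20,0],[24,0],[24,1],[32,0],[33,2],[35,0],[37,0],[37,1],[39,0],[39,1],[43,0],[50,4],[50,5],[56,0],[59,3],[64,0],[67,3],[71,0],[71,1]]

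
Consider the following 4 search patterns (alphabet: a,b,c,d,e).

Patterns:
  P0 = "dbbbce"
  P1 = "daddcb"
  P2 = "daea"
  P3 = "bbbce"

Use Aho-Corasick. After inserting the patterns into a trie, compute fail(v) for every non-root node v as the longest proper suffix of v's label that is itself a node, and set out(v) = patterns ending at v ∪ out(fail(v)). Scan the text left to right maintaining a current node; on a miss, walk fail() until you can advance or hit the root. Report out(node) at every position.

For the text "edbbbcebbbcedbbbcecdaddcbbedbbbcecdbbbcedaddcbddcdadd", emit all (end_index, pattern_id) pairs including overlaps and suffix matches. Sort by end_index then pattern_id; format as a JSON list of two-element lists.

Build:
Trie (insert patterns):
  n0 'ε': b→14 d→1
  n1 'd': a→7 b→2
  n2 'db': b→3
  n3 'dbb': b→4
  n4 'dbbb': c→5
  n5 'dbbbc': e→6
  n6 'dbbbce': ·  ←P0
  n7 'da': d→8 e→12
  n8 'dad': d→9
  n9 'dadd': c→10
  n10 'daddc': b→11
  n11 'daddcb': ·  ←P1
  n12 'dae': a→13
  n13 'daea': ·  ←P2
  n14 'b': b→15
  n15 'bb': b→16
  n16 'bbb': c→17
  n17 'bbbc': e→18
  n18 'bbbce': ·  ←P3

Failure links (BFS by depth):
  fail(1) 'd': from fail(0)=0 chase 'd': 0 ⇒ 0;  out=∅∪out(0)=∅
  fail(14) 'b': from fail(0)=0 chase 'b': 0 ⇒ 0;  out=∅∪out(0)=∅
  fail(2) 'db': from fail(1)=0 chase 'b': 0 ⇒ 14;  out=∅∪out(14)=∅
  fail(7) 'da': from fail(1)=0 chase 'a': 0 ⇒ 0;  out=∅∪out(0)=∅
  fail(15) 'bb': from fail(14)=0 chase 'b': 0 ⇒ 14;  out=∅∪out(14)=∅
  fail(3) 'dbb': from fail(2)=14 chase 'b': 14 ⇒ 15;  out=∅∪out(15)=∅
  fail(8) 'dad': from fail(7)=0 chase 'd': 0 ⇒ 1;  out=∅∪out(1)=∅
  fail(12) 'dae': from fail(7)=0 chase 'e': 0 ⇒ 0;  out=∅∪out(0)=∅
  fail(16) 'bbb': from fail(15)=14 chase 'b': 14 ⇒ 15;  out=∅∪out(15)=∅
  fail(4) 'dbbb': from fail(3)=15 chase 'b': 15 ⇒ 16;  out=∅∪out(16)=∅
  fail(9) 'dadd': from fail(8)=1 chase 'd': 1→0 ⇒ 1;  out=∅∪out(1)=∅
  fail(13) 'daea': from fail(12)=0 chase 'a': 0 ⇒ 0;  out={2}∪out(0)={2}
  fail(17) 'bbbc': from fail(16)=15 chase 'c': 15→14→0 ⇒ 0;  out=∅∪out(0)=∅
  fail(5) 'dbbbc': from fail(4)=16 chase 'c': 16 ⇒ 17;  out=∅∪out(17)=∅
  fail(10) 'daddc': from fail(9)=1 chase 'c': 1→0 ⇒ 0;  out=∅∪out(0)=∅
  fail(18) 'bbbce': from fail(17)=0 chase 'e': 0 ⇒ 0;  out={3}∪out(0)={3}
  fail(6) 'dbbbce': from fail(5)=17 chase 'e': 17 ⇒ 18;  out={0}∪out(18)={0,3}
  fail(11) 'daddcb': from fail(10)=0 chase 'b': 0 ⇒ 14;  out={1}∪out(14)={1}

Run:
i=0 'e': node 0→0
i=1 'd': node 0→1
i=2 'b': node 1→2
i=3 'b': node 2→3
i=4 'b': node 3→4
i=5 'c': node 4→5
i=6 'e': node 5→6  ** P0@[1:6],P3@[2:6]
i=7 'b': node 6→14 ·f
i=8 'b': node 14→15
i=9 'b': node 15→16
i=10 'c': node 16→17
i=11 'e': node 17→18  ** P3@[7:11]
i=12 'd': node 18→1 ·f
i=13 'b': node 1→2
i=14 'b': node 2→3
i=15 'b': node 3→4
i=16 'c': node 4→5
i=17 'e': node 5→6  ** P0@[12:17],P3@[13:17]
i=18 'c': node 6→0 ·f
i=19 'd': node 0→1
i=20 'a': node 1→7
i=21 'd': node 7→8
i=22 'd': node 8→9
i=23 'c': node 9→10
i=24 'b': node 10→11  ** P1@[19:24]
i=25 'b': node 11→15 ·f
i=26 'e': node 15→0 ·f
i=27 'd': node 0→1
i=28 'b': node 1→2
i=29 'b': node 2→3
i=30 'b': node 3→4
i=31 'c': node 4→5
i=32 'e': node 5→6  ** P0@[27:32],P3@[28:32]
i=33 'c': node 6→0 ·f
i=34 'd': node 0→1
i=35 'b': node 1→2
i=36 'b': node 2→3
i=37 'b': node 3→4
i=38 'c': node 4→5
i=39 'e': node 5→6  ** P0@[34:39],P3@[35:39]
i=40 'd': node 6→1 ·f
i=41 'a': node 1→7
i=42 'd': node 7→8
i=43 'd': node 8→9
i=44 'c': node 9→10
i=45 'b': node 10→11  ** P1@[40:45]
i=46 'd': node 11→1 ·f
i=47 'd': node 1→1 ·f
i=48 'c': node 1→0 ·f
i=49 'd': node 0→1
i=50 'a': node 1→7
i=51 'd': node 7→8
i=52 'd': node 8→9

Result: [[6,0],[6,3],[11,3],[17,0],[17,3],[24,1],[32,0],[32,3],[39,0],[39,3],[45,1]]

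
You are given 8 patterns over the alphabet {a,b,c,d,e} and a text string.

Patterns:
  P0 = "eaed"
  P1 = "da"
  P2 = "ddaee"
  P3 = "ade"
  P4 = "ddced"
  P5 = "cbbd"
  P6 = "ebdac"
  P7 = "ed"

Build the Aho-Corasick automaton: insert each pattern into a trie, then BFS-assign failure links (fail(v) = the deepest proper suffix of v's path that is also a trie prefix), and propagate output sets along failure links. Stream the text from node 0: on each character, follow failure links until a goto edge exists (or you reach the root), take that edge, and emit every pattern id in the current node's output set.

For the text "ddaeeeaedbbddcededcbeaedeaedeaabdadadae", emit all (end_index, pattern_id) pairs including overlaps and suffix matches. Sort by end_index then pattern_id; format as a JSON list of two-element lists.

Build:
Trie (insert patterns):
  0='ε' goto a→11 c→17 d→5 e→1
  1='e' goto a→2 b→21 d→25
  2='ea' goto e→3
  3='eae' goto d→4
  4='eaed' goto ·  ←P0
  5='d' goto a→6 d→7
  6='da' goto ·  ←P1
  7='dd' goto a→8 c→14
  8='dda' goto e→9
  9='ddae' goto e→10
  10='ddaee' goto ·  ←P2
  11='a' goto d→12
  12='ad' goto e→13
  13='ade' goto ·  ←P3
  14='ddc' goto e→15
  15='ddce' goto d→16
  16='ddced' goto ·  ←P4
  17='c' goto b→18
  18='cb' goto b→19
  19='cbb' goto d→20
  20='cbbd' goto ·  ←P5
  21='eb' goto d→22
  22='ebd' goto a→23
  23='ebda' goto c→24
  24='ebdac' goto ·  ←P6
  25='ed' goto ·  ←P7

Failure links (BFS by depth):
  fail(1) 'e': from fail(0)=0 chase 'e': 0 ⇒ 0;  out=∅∪out(0)=∅
  fail(5) 'd': from fail(0)=0 chase 'd': 0 ⇒ 0;  out=∅∪out(0)=∅
  fail(11) 'a': from fail(0)=0 chase 'a': 0 ⇒ 0;  out=∅∪out(0)=∅
  fail(17) 'c': from fail(0)=0 chase 'c': 0 ⇒ 0;  out=∅∪out(0)=∅
  fail(2) 'ea': from fail(1)=0 chase 'a': 0 ⇒ 11;  out=∅∪out(11)=∅
  fail(6) 'da': from fail(5)=0 chase 'a': 0 ⇒ 11;  out={1}∪out(11)={1}
  fail(7) 'dd': from fail(5)=0 chase 'd': 0 ⇒ 5;  out=∅∪out(5)=∅
  fail(12) 'ad': from fail(11)=0 chase 'd': 0 ⇒ 5;  out=∅∪out(5)=∅
  fail(18) 'cb': from fail(17)=0 chase 'b': 0 ⇒ 0;  out=∅∪out(0)=∅
  fail(21) 'eb': from fail(1)=0 chase 'b': 0 ⇒ 0;  out=∅∪out(0)=∅
  fail(25) 'ed': from fail(1)=0 chase 'd': 0 ⇒ 5;  out={7}∪out(5)={7}
  fail(3) 'eae': from fail(2)=11 chase 'e': 11→0 ⇒ 1;  out=∅∪out(1)=∅
  fail(8) 'dda': from fail(7)=5 chase 'a': 5 ⇒ 6;  out=∅∪out(6)={1}
  fail(13) 'ade': from fail(12)=5 chase 'e': 5→0 ⇒ 1;  out={3}∪out(1)={3}
  fail(14) 'ddc': from fail(7)=5 chase 'c': 5→0 ⇒ 17;  out=∅∪out(17)=∅
  fail(19) 'cbb': from fail(18)=0 chase 'b': 0 ⇒ 0;  out=∅∪out(0)=∅
  fail(22) 'ebd': from fail(21)=0 chase 'd': 0 ⇒ 5;  out=∅∪out(5)=∅
  fail(4) 'eaed': from fail(3)=1 chase 'd': 1 ⇒ 25;  out={0}∪out(25)={0,7}
  fail(9) 'ddae': from fail(8)=6 chase 'e': 6→11→0 ⇒ 1;  out=∅∪out(1)=∅
  fail(15) 'ddce': from fail(14)=17 chase 'e': 17→0 ⇒ 1;  out=∅∪out(1)=∅
  fail(20) 'cbbd': from fail(19)=0 chase 'd': 0 ⇒ 5;  out={5}∪out(5)={5}
  fail(23) 'ebda': from fail(22)=5 chase 'a': 5 ⇒ 6;  out=∅∪out(6)={1}
  fail(10) 'ddaee': from fail(9)=1 chase 'e': 1→0 ⇒ 1;  out={2}∪out(1)={2}
  fail(16) 'ddced': from fail(15)=1 chase 'd': 1 ⇒ 25;  out={4}∪out(25)={4,7}
  fail(24) 'ebdac': from fail(23)=6 chase 'c': 6→11→0 ⇒ 17;  out={6}∪out(17)={6}

Scan:
i=0 'd': node 0→5
i=1 'd': node 5→7
i=2 'a': node 7→8  emit P1@[1:2]
i=3 'e': node 8→9
i=4 'e': node 9→10  emit P2@[0:4]
i=5 'e': node 10→1 ·f
i=6 'a': node 1→2
i=7 'e': node 2→3
i=8 'd': node 3→4  emit P0@[5:8],P7@[7:8]
i=9 'b': node 4→0 ·f
i=10 'b': node 0→0
i=11 'd': node 0→5
i=12 'd': node 5→7
i=13 'c': node 7→14
i=14 'e': node 14→15
i=15 'd': node 15→16  emit P4@[11:15],P7@[14:15]
i=16 'e': node 16→1 ·f
i=17 'd': node 1→25  emit P7@[16:17]
i=18 'c': node 25→17 ·f
i=19 'b': node 17→18
i=20 'e': node 18→1 ·f
i=21 'a': node 1→2
i=22 'e': node 2→3
i=23 'd': node 3→4  emit P0@[20:23],P7@[22:23]
i=24 'e': node 4→1 ·f
i=25 'a': node 1→2
i=26 'e': node 2→3
i=27 'd': node 3→4  emit P0@[24:27],P7@[26:27]
i=28 'e': node 4→1 ·f
i=29 'a': node 1→2
i=30 'a': node 2→11 ·f
i=31 'b': node 11→0 ·f
i=32 'd': node 0→5
i=33 'a': node 5→6  emit P1@[32:33]
i=34 'd': node 6→12 ·f
i=35 'a': node 12→6 ·f  emit P1@[34:35]
i=36 'd': node 6→12 ·f
i=37 'a': node 12→6 ·f  emit P1@[36:37]
i=38 'e': node 6→1 ·f

Matches: [[2,1],[4,2],[8,0],[8,7],[15,4],[15,7],[17,7],[23,0],[23,7],[27,0],[27,7],[33,1],[35,1],[37,1]]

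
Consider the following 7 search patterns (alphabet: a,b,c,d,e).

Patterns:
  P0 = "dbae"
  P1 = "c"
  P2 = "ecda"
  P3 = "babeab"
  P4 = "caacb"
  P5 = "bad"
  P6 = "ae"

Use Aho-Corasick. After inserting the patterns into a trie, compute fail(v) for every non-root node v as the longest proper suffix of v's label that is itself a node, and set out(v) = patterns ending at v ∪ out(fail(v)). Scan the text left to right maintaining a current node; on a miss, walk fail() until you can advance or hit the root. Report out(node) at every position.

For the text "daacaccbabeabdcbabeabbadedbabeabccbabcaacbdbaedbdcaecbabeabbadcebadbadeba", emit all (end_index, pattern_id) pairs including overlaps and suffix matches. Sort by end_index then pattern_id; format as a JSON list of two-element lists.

Build automaton:
Trie nodes:
  n0 'ε': a→21 b→10 c→5 d→1 e→6
  n1 'd': b→2
  n2 'db': a→3
  n3 'dba': e→4
  n4 'dbae': ·  [P0 ends]
  n5 'c': a→16  [P1 ends]
  n6 'e': c→7
  n7 'ec': d→8
  n8 'ecd': a→9
  n9 'ecda': ·  [P2 ends]
  n10 'b': a→11
  n11 'ba': b→12 d→20
  n12 'bab': e→13
  n13 'babe': a→14
  n14 'babea': b→15
  n15 'babeab': ·  [P3 ends]
  n16 'ca': a→17
  n17 'caa': c→18
  n18 'caac': b→19
  n19 'caacb': ·  [P4 ends]
  n20 'bad': ·  [P5 ends]
  n21 'a': e→22
  n22 'ae': ·  [P6 ends]

BFS fail/out derivation:
  fail(1) 'd': from fail(0)=0 chase 'd': 0 ⇒ 0;  out=∅∪out(0)=∅
  fail(5) 'c': from fail(0)=0 chase 'c': 0 ⇒ 0;  out={1}∪out(0)={1}
  fail(6) 'e': from fail(0)=0 chase 'e': 0 ⇒ 0;  out=∅∪out(0)=∅
  fail(10) 'b': from fail(0)=0 chase 'b': 0 ⇒ 0;  out=∅∪out(0)=∅
  fail(21) 'a': from fail(0)=0 chase 'a': 0 ⇒ 0;  out=∅∪out(0)=∅
  fail(2) 'db': from fail(1)=0 chase 'b': 0 ⇒ 10;  out=∅∪out(10)=∅
  fail(7) 'ec': from fail(6)=0 chase 'c': 0 ⇒ 5;  out=∅∪out(5)={1}
  fail(11) 'ba': from fail(10)=0 chase 'a': 0 ⇒ 21;  out=∅∪out(21)=∅
  fail(16) 'ca': from fail(5)=0 chase 'a': 0 ⇒ 21;  out=∅∪out(21)=∅
  fail(22) 'ae': from fail(21)=0 chase 'e': 0 ⇒ 6;  out={6}∪out(6)={6}
  fail(3) 'dba': from fail(2)=10 chase 'a': 10 ⇒ 11;  out=∅∪out(11)=∅
  fail(8) 'ecd': from fail(7)=5 chase 'd': 5→0 ⇒ 1;  out=∅∪out(1)=∅
  fail(12) 'bab': from fail(11)=21 chase 'b': 21→0 ⇒ 10;  out=∅∪out(10)=∅
  fail(17) 'caa': from fail(16)=21 chase 'a': 21→0 ⇒ 21;  out=∅∪out(21)=∅
  fail(20) 'bad': from fail(11)=21 chase 'd': 21→0 ⇒ 1;  out={5}∪out(1)={5}
  fail(4) 'dbae': from fail(3)=11 chase 'e': 11→21 ⇒ 22;  out={0}∪out(22)={0,6}
  fail(9) 'ecda': from fail(8)=1 chase 'a': 1→0 ⇒ 21;  out={2}∪out(21)={2}
  fail(13) 'babe': from fail(12)=10 chase 'e': 10→0 ⇒ 6;  out=∅∪out(6)=∅
  fail(18) 'caac': from fail(17)=21 chase 'c': 21→0 ⇒ 5;  out=∅∪out(5)={1}
  fail(14) 'babea': from fail(13)=6 chase 'a': 6→0 ⇒ 21;  out=∅∪out(21)=∅
  fail(19) 'caacb': from fail(18)=5 chase 'b': 5→0 ⇒ 10;  out={4}∪out(10)={4}
  fail(15) 'babeab': from fail(14)=21 chase 'b': 21→0 ⇒ 10;  out={3}∪out(10)={3}

Scan:
[0] read 'd'  n0⇒n1
[1] read 'a'  n1⇒n21 (fail-walked)
[2] read 'a'  n21⇒n21 (fail-walked)
[3] read 'c'  n21⇒n5 (fail-walked)  ** P1@[3:3]
[4] read 'a'  n5⇒n16
[5] read 'c'  n16⇒n5 (fail-walked)  ** P1@[5:5]
[6] read 'c'  n5⇒n5 (fail-walked)  ** P1@[6:6]
[7] read 'b'  n5⇒n10 (fail-walked)
[8] read 'a'  n10⇒n11
[9] read 'b'  n11⇒n12
[10] read 'e'  n12⇒n13
[11] read 'a'  n13⇒n14
[12] read 'b'  n14⇒n15  ** P3@[7:12]
[13] read 'd'  n15⇒n1 (fail-walked)
[14] read 'c'  n1⇒n5 (fail-walked)  ** P1@[14:14]
[15] read 'b'  n5⇒n10 (fail-walked)
[16] read 'a'  n10⇒n11
[17] read 'b'  n11⇒n12
[18] read 'e'  n12⇒n13
[19] read 'a'  n13⇒n14
[20] read 'b'  n14⇒n15  ** P3@[15:20]
[21] read 'b'  n15⇒n10 (fail-walked)
[22] read 'a'  n10⇒n11
[23] read 'd'  n11⇒n20  ** P5@[21:23]
[24] read 'e'  n20⇒n6 (fail-walked)
[25] read 'd'  n6⇒n1 (fail-walked)
[26] read 'b'  n1⇒n2
[27] read 'a'  n2⇒n3
[28] read 'b'  n3⇒n12 (fail-walked)
[29] read 'e'  n12⇒n13
[30] read 'a'  n13⇒n14
[31] read 'b'  n14⇒n15  ** P3@[26:31]
[32] read 'c'  n15⇒n5 (fail-walked)  ** P1@[32:32]
[33] read 'c'  n5⇒n5 (fail-walked)  ** P1@[33:33]
[34] read 'b'  n5⇒n10 (fail-walked)
[35] read 'a'  n10⇒n11
[36] read 'b'  n11⇒n12
[37] read 'c'  n12⇒n5 (fail-walked)  ** P1@[37:37]
[38] read 'a'  n5⇒n16
[39] read 'a'  n16⇒n17
[40] read 'c'  n17⇒n18  ** P1@[40:40]
[41] read 'b'  n18⇒n19  ** P4@[37:41]
[42] read 'd'  n19⇒n1 (fail-walked)
[43] read 'b'  n1⇒n2
[44] read 'a'  n2⇒n3
[45] read 'e'  n3⇒n4  ** P0@[42:45],P6@[44:45]
[46] read 'd'  n4⇒n1 (fail-walked)
[47] read 'b'  n1⇒n2
[48] read 'd'  n2⇒n1 (fail-walked)
[49] read 'c'  n1⇒n5 (fail-walked)  ** P1@[49:49]
[50] read 'a'  n5⇒n16
[51] read 'e'  n16⇒n22 (fail-walked)  ** P6@[50:51]
[52] read 'c'  n22⇒n7 (fail-walked)  ** P1@[52:52]
[53] read 'b'  n7⇒n10 (fail-walked)
[54] read 'a'  n10⇒n11
[55] read 'b'  n11⇒n12
[56] read 'e'  n12⇒n13
[57] read 'a'  n13⇒n14
[58] read 'b'  n14⇒n15  ** P3@[53:58]
[59] read 'b'  n15⇒n10 (fail-walked)
[60] read 'a'  n10⇒n11
[61] read 'd'  n11⇒n20  ** P5@[59:61]
[62] read 'c'  n20⇒n5 (fail-walked)  ** P1@[62:62]
[63] read 'e'  n5⇒n6 (fail-walked)
[64] read 'b'  n6⇒n10 (fail-walked)
[65] read 'a'  n10⇒n11
[66] read 'd'  n11⇒n20  ** P5@[64:66]
[67] read 'b'  n20⇒n2 (fail-walked)
[68] read 'a'  n2⇒n3
[69] read 'd'  n3⇒n20 (fail-walked)  ** P5@[67:69]
[70] read 'e'  n20⇒n6 (fail-walked)
[71] read 'b'  n6⇒n10 (fail-walked)
[72] read 'a'  n10⇒n11

Matches: [[3,1],[5,1],[6,1],[12,3],[14,1],[20,3],[23,5],[31,3],[32,1],[33,1],[37,1],[40,1],[41,4],[45,0],[45,6],[49,1],[51,6],[52,1],[58,3],[61,5],[62,1],[66,5],[69,5]]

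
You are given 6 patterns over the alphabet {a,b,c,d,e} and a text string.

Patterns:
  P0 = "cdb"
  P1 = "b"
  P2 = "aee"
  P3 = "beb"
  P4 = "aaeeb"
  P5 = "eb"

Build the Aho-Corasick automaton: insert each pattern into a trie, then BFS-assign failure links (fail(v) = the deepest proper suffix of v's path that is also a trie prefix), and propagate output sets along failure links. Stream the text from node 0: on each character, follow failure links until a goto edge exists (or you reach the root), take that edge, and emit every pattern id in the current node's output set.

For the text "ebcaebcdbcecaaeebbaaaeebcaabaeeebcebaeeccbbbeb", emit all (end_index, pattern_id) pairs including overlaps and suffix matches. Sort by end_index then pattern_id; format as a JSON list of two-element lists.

Build:
Trie (insert patterns):
  n0 'ε': a→5 b→4 c→1 e→14
  n1 'c': d→2
  n2 'cd': b→3
  n3 'cdb': ·  ←P0
  n4 'b': e→8  ←P1
  n5 'a': a→10 e→6
  n6 'ae': e→7
  n7 'aee': ·  ←P2
  n8 'be': b→9
  n9 'beb': ·  ←P3
  n10 'aa': e→11
  n11 'aae': e→12
  n12 'aaee': b→13
  n13 'aaeeb': ·  ←P4
  n14 'e': b→15
  n15 'eb': ·  ←P5

Failure links (BFS by depth):
  fail(1) 'c': from fail(0)=0 chase 'c': 0 ⇒ 0;  out=∅∪out(0)=∅
  fail(4) 'b': from fail(0)=0 chase 'b': 0 ⇒ 0;  out={1}∪out(0)={1}
  fail(5) 'a': from fail(0)=0 chase 'a': 0 ⇒ 0;  out=∅∪out(0)=∅
  fail(14) 'e': from fail(0)=0 chase 'e': 0 ⇒ 0;  out=∅∪out(0)=∅
  fail(2) 'cd': from fail(1)=0 chase 'd': 0 ⇒ 0;  out=∅∪out(0)=∅
  fail(6) 'ae': from fail(5)=0 chase 'e': 0 ⇒ 14;  out=∅∪out(14)=∅
  fail(8) 'be': from fail(4)=0 chase 'e': 0 ⇒ 14;  out=∅∪out(14)=∅
  fail(10) 'aa': from fail(5)=0 chase 'a': 0 ⇒ 5;  out=∅∪out(5)=∅
  fail(15) 'eb': from fail(14)=0 chase 'b': 0 ⇒ 4;  out={5}∪out(4)={1,5}
  fail(3) 'cdb': from fail(2)=0 chase 'b': 0 ⇒ 4;  out={0}∪out(4)={0,1}
  fail(7) 'aee': from fail(6)=14 chase 'e': 14→0 ⇒ 14;  out={2}∪out(14)={2}
  fail(9) 'beb': from fail(8)=14 chase 'b': 14 ⇒ 15;  out={3}∪out(15)={1,3,5}
  fail(11) 'aae': from fail(10)=5 chase 'e': 5 ⇒ 6;  out=∅∪out(6)=∅
  fail(12) 'aaee': from fail(11)=6 chase 'e': 6 ⇒ 7;  out=∅∪out(7)={2}
  fail(13) 'aaeeb': from fail(12)=7 chase 'b': 7→14 ⇒ 15;  out={4}∪out(15)={1,4,5}

Text stream:
i=0 'e': node 0→14
i=1 'b': node 14→15  → match P1@[1:1],P5@[0:1]
i=2 'c': node 15→1 (fail-walked)
i=3 'a': node 1→5 (fail-walked)
i=4 'e': node 5→6
i=5 'b': node 6→15 (fail-walked)  → match P1@[5:5],P5@[4:5]
i=6 'c': node 15→1 (fail-walked)
i=7 'd': node 1→2
i=8 'b': node 2→3  → match P0@[6:8],P1@[8:8]
i=9 'c': node 3→1 (fail-walked)
i=10 'e': node 1→14 (fail-walked)
i=11 'c': node 14→1 (fail-walked)
i=12 'a': node 1→5 (fail-walked)
i=13 'a': node 5→10
i=14 'e': node 10→11
i=15 'e': node 11→12  → match P2@[13:15]
i=16 'b': node 12→13  → match P1@[16:16],P4@[12:16],P5@[15:16]
i=17 'b': node 13→4 (fail-walked)  → match P1@[17:17]
i=18 'a': node 4→5 (fail-walked)
i=19 'a': node 5→10
i=20 'a': node 10→10 (fail-walked)
i=21 'e': node 10→11
i=22 'e': node 11→12  → match P2@[20:22]
i=23 'b': node 12→13  → match P1@[23:23],P4@[19:23],P5@[22:23]
i=24 'c': node 13→1 (fail-walked)
i=25 'a': node 1→5 (fail-walked)
i=26 'a': node 5→10
i=27 'b': node 10→4 (fail-walked)  → match P1@[27:27]
i=28 'a': node 4→5 (fail-walked)
i=29 'e': node 5→6
i=30 'e': node 6→7  → match P2@[28:30]
i=31 'e': node 7→14 (fail-walked)
i=32 'b': node 14→15  → match P1@[32:32],P5@[31:32]
i=33 'c': node 15→1 (fail-walked)
i=34 'e': node 1→14 (fail-walked)
i=35 'b': node 14→15  → match P1@[35:35],P5@[34:35]
i=36 'a': node 15→5 (fail-walked)
i=37 'e': node 5→6
i=38 'e': node 6→7  → match P2@[36:38]
i=39 'c': node 7→1 (fail-walked)
i=40 'c': node 1→1 (fail-walked)
i=41 'b': node 1→4 (fail-walked)  → match P1@[41:41]
i=42 'b': node 4→4 (fail-walked)  → match P1@[42:42]
i=43 'b': node 4→4 (fail-walked)  → match P1@[43:43]
i=44 'e': node 4→8
i=45 'b': node 8→9  → match P1@[45:45],P3@[43:45],P5@[44:45]

Result: [[1,1],[1,5],[5,1],[5,5],[8,0],[8,1],[15,2],[16,1],[16,4],[16,5],[17,1],[22,2],[23,1],[23,4],[23,5],[27,1],[30,2],[32,1],[32,5],[35,1],[35,5],[38,2],[41,1],[42,1],[43,1],[45,1],[45,3],[45,5]]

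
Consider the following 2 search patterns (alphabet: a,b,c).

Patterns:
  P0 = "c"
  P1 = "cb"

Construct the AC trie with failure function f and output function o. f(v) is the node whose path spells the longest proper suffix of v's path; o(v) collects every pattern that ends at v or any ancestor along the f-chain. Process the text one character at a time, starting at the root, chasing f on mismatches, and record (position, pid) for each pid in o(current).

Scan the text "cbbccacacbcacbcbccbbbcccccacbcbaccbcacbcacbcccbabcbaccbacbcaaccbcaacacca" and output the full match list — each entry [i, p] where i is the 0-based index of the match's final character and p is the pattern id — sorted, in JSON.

Build:
Trie (insert patterns):
  n0 'ε': c→1
  n1 'c': b→2  [P0 ends]
  n2 'cb': ·  [P1 ends]

BFS fail/out derivation:
  fail(1) 'c': from fail(0)=0 chase 'c': 0 ⇒ 0;  out={0}∪out(0)={0}
  fail(2) 'cb': from fail(1)=0 chase 'b': 0 ⇒ 0;  out={1}∪out(0)={1}

Scan:
[0] read 'c'  n0⇒n1  ** P0@[0:0]
[1] read 'b'  n1⇒n2  ** P1@[0:1]
[2] read 'b'  n2⇒n0 (via fail)
[3] read 'c'  n0⇒n1  ** P0@[3:3]
[4] read 'c'  n1⇒n1 (via fail)  ** P0@[4:4]
[5] read 'a'  n1⇒n0 (via fail)
[6] read 'c'  n0⇒n1  ** P0@[6:6]
[7] read 'a'  n1⇒n0 (via fail)
[8] read 'c'  n0⇒n1  ** P0@[8:8]
[9] read 'b'  n1⇒n2  ** P1@[8:9]
[10] read 'c'  n2⇒n1 (via fail)  ** P0@[10:10]
[11] read 'a'  n1⇒n0 (via fail)
[12] read 'c'  n0⇒n1  ** P0@[12:12]
[13] read 'b'  n1⇒n2  ** P1@[12:13]
[14] read 'c'  n2⇒n1 (via fail)  ** P0@[14:14]
[15] read 'b'  n1⇒n2  ** P1@[14:15]
[16] read 'c'  n2⇒n1 (via fail)  ** P0@[16:16]
[17] read 'c'  n1⇒n1 (via fail)  ** P0@[17:17]
[18] read 'b'  n1⇒n2  ** P1@[17:18]
[19] read 'b'  n2⇒n0 (via fail)
[20] read 'b'  n0⇒n0
[21] read 'c'  n0⇒n1  ** P0@[21:21]
[22] read 'c'  n1⇒n1 (via fail)  ** P0@[22:22]
[23] read 'c'  n1⇒n1 (via fail)  ** P0@[23:23]
[24] read 'c'  n1⇒n1 (via fail)  ** P0@[24:24]
[25] read 'c'  n1⇒n1 (via fail)  ** P0@[25:25]
[26] read 'a'  n1⇒n0 (via fail)
[27] read 'c'  n0⇒n1  ** P0@[27:27]
[28] read 'b'  n1⇒n2  ** P1@[27:28]
[29] read 'c'  n2⇒n1 (via fail)  ** P0@[29:29]
[30] read 'b'  n1⇒n2  ** P1@[29:30]
[31] read 'a'  n2⇒n0 (via fail)
[32] read 'c'  n0⇒n1  ** P0@[32:32]
[33] read 'c'  n1⇒n1 (via fail)  ** P0@[33:33]
[34] read 'b'  n1⇒n2  ** P1@[33:34]
[35] read 'c'  n2⇒n1 (via fail)  ** P0@[35:35]
[36] read 'a'  n1⇒n0 (via fail)
[37] read 'c'  n0⇒n1  ** P0@[37:37]
[38] read 'b'  n1⇒n2  ** P1@[37:38]
[39] read 'c'  n2⇒n1 (via fail)  ** P0@[39:39]
[40] read 'a'  n1⇒n0 (via fail)
[41] read 'c'  n0⇒n1  ** P0@[41:41]
[42] read 'b'  n1⇒n2  ** P1@[41:42]
[43] read 'c'  n2⇒n1 (via fail)  ** P0@[43:43]
[44] read 'c'  n1⇒n1 (via fail)  ** P0@[44:44]
[45] read 'c'  n1⇒n1 (via fail)  ** P0@[45:45]
[46] read 'b'  n1⇒n2  ** P1@[45:46]
[47] read 'a'  n2⇒n0 (via fail)
[48] read 'b'  n0⇒n0
[49] read 'c'  n0⇒n1  ** P0@[49:49]
[50] read 'b'  n1⇒n2  ** P1@[49:50]
[51] read 'a'  n2⇒n0 (via fail)
[52] read 'c'  n0⇒n1  ** P0@[52:52]
[53] read 'c'  n1⇒n1 (via fail)  ** P0@[53:53]
[54] read 'b'  n1⇒n2  ** P1@[53:54]
[55] read 'a'  n2⇒n0 (via fail)
[56] read 'c'  n0⇒n1  ** P0@[56:56]
[57] read 'b'  n1⇒n2  ** P1@[56:57]
[58] read 'c'  n2⇒n1 (via fail)  ** P0@[58:58]
[59] read 'a'  n1⇒n0 (via fail)
[60] read 'a'  n0⇒n0
[61] read 'c'  n0⇒n1  ** P0@[61:61]
[62] read 'c'  n1⇒n1 (via fail)  ** P0@[62:62]
[63] read 'b'  n1⇒n2  ** P1@[62:63]
[64] read 'c'  n2⇒n1 (via fail)  ** P0@[64:64]
[65] read 'a'  n1⇒n0 (via fail)
[66] read 'a'  n0⇒n0
[67] read 'c'  n0⇒n1  ** P0@[67:67]
[68] read 'a'  n1⇒n0 (via fail)
[69] read 'c'  n0⇒n1  ** P0@[69:69]
[70] read 'c'  n1⇒n1 (via fail)  ** P0@[70:70]
[71] read 'a'  n1⇒n0 (via fail)

Matches: [[0,0],[1,1],[3,0],[4,0],[6,0],[8,0],[9,1],[10,0],[12,0],[13,1],[14,0],[15,1],[16,0],[17,0],[18,1],[21,0],[22,0],[23,0],[24,0],[25,0],[27,0],[28,1],[29,0],[30,1],[32,0],[33,0],[34,1],[35,0],[37,0],[38,1],[39,0],[41,0],[42,1],[43,0],[44,0],[45,0],[46,1],[49,0],[50,1],[52,0],[53,0],[54,1],[56,0],[57,1],[58,0],[61,0],[62,0],[63,1],[64,0],[67,0],[69,0],[70,0]]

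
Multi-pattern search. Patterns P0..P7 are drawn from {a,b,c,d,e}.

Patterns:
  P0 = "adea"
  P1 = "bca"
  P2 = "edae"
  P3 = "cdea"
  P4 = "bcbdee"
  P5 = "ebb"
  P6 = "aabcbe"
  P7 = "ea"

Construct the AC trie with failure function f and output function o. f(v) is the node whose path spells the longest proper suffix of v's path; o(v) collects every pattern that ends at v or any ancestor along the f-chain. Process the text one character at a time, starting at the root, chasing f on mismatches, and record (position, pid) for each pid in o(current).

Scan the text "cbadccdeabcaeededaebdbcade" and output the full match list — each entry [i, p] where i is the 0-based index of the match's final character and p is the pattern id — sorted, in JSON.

Build:
Trie nodes:
  n0 'ε': a→1 b→5 c→12 e→8
  n1 'a': a→22 d→2
  n2 'ad': e→3
  n3 'ade': a→4
  n4 'adea': ·  ←P0
  n5 'b': c→6
  n6 'bc': a→7 b→16
  n7 'bca': ·  ←P1
  n8 'e': a→27 b→20 d→9
  n9 'ed': a→10
  n10 'eda': e→11
  n11 'edae': ·  ←P2
  n12 'c': d→13
  n13 'cd': e→14
  n14 'cde': a→15
  n15 'cdea': ·  ←P3
  n16 'bcb': d→17
  n17 'bcbd': e→18
  n18 'bcbde': e→19
  n19 'bcbdee': ·  ←P4
  n20 'eb': b→21
  n21 'ebb': ·  ←P5
  n22 'aa': b→23
  n23 'aab': c→24
  n24 'aabc': b→25
  n25 'aabcb': e→26
  n26 'aabcbe': ·  ←P6
  n27 'ea': ·  ←P7

BFS fail/out derivation:
  fail(1) 'a': from fail(0)=0 chase 'a': 0 ⇒ 0;  out=∅∪out(0)=∅
  fail(5) 'b': from fail(0)=0 chase 'b': 0 ⇒ 0;  out=∅∪out(0)=∅
  fail(8) 'e': from fail(0)=0 chase 'e': 0 ⇒ 0;  out=∅∪out(0)=∅
  fail(12) 'c': from fail(0)=0 chase 'c': 0 ⇒ 0;  out=∅∪out(0)=∅
  fail(2) 'ad': from fail(1)=0 chase 'd': 0 ⇒ 0;  out=∅∪out(0)=∅
  fail(6) 'bc': from fail(5)=0 chase 'c': 0 ⇒ 12;  out=∅∪out(12)=∅
  fail(9) 'ed': from fail(8)=0 chase 'd': 0 ⇒ 0;  out=∅∪out(0)=∅
  fail(13) 'cd': from fail(12)=0 chase 'd': 0 ⇒ 0;  out=∅∪out(0)=∅
  fail(20) 'eb': from fail(8)=0 chase 'b': 0 ⇒ 5;  out=∅∪out(5)=∅
  fail(22) 'aa': from fail(1)=0 chase 'a': 0 ⇒ 1;  out=∅∪out(1)=∅
  fail(27) 'ea': from fail(8)=0 chase 'a': 0 ⇒ 1;  out={7}∪out(1)={7}
  fail(3) 'ade': from fail(2)=0 chase 'e': 0 ⇒ 8;  out=∅∪out(8)=∅
  fail(7) 'bca': from fail(6)=12 chase 'a': 12→0 ⇒ 1;  out={1}∪out(1)={1}
  fail(10) 'eda': from fail(9)=0 chase 'a': 0 ⇒ 1;  out=∅∪out(1)=∅
  fail(14) 'cde': from fail(13)=0 chase 'e': 0 ⇒ 8;  out=∅∪out(8)=∅
  fail(16) 'bcb': from fail(6)=12 chase 'b': 12→0 ⇒ 5;  out=∅∪out(5)=∅
  fail(21) 'ebb': from fail(20)=5 chase 'b': 5→0 ⇒ 5;  out={5}∪out(5)={5}
  fail(23) 'aab': from fail(22)=1 chase 'b': 1→0 ⇒ 5;  out=∅∪out(5)=∅
  fail(4) 'adea': from fail(3)=8 chase 'a': 8 ⇒ 27;  out={0}∪out(27)={0,7}
  fail(11) 'edae': from fail(10)=1 chase 'e': 1→0 ⇒ 8;  out={2}∪out(8)={2}
  fail(15) 'cdea': from fail(14)=8 chase 'a': 8 ⇒ 27;  out={3}∪out(27)={3,7}
  fail(17) 'bcbd': from fail(16)=5 chase 'd': 5→0 ⇒ 0;  out=∅∪out(0)=∅
  fail(24) 'aabc': from fail(23)=5 chase 'c': 5 ⇒ 6;  out=∅∪out(6)=∅
  fail(18) 'bcbde': from fail(17)=0 chase 'e': 0 ⇒ 8;  out=∅∪out(8)=∅
  fail(25) 'aabcb': from fail(24)=6 chase 'b': 6 ⇒ 16;  out=∅∪out(16)=∅
  fail(19) 'bcbdee': from fail(18)=8 chase 'e': 8→0 ⇒ 8;  out={4}∪out(8)={4}
  fail(26) 'aabcbe': from fail(25)=16 chase 'e': 16→5→0 ⇒ 8;  out={6}∪out(8)={6}

Run:
i=0 'c': node 0→12
i=1 'b': node 12→5 (fail-walked)
i=2 'a': node 5→1 (fail-walked)
i=3 'd': node 1→2
i=4 'c': node 2→12 (fail-walked)
i=5 'c': node 12→12 (fail-walked)
i=6 'd': node 12→13
i=7 'e': node 13→14
i=8 'a': node 14→15  → match P3@[5:8],P7@[7:8]
i=9 'b': node 15→5 (fail-walked)
i=10 'c': node 5→6
i=11 'a': node 6→7  → match P1@[9:11]
i=12 'e': node 7→8 (fail-walked)
i=13 'e': node 8→8 (fail-walked)
i=14 'd': node 8→9
i=15 'e': node 9→8 (fail-walked)
i=16 'd': node 8→9
i=17 'a': node 9→10
i=18 'e': node 10→11  → match P2@[15:18]
i=19 'b': node 11→20 (fail-walked)
i=20 'd': node 20→0 (fail-walked)
i=21 'b': node 0→5
i=22 'c': node 5→6
i=23 'a': node 6→7  → match P1@[21:23]
i=24 'd': node 7→2 (fail-walked)
i=25 'e': node 2→3

All matches (sorted): [[8,3],[8,7],[11,1],[18,2],[23,1]]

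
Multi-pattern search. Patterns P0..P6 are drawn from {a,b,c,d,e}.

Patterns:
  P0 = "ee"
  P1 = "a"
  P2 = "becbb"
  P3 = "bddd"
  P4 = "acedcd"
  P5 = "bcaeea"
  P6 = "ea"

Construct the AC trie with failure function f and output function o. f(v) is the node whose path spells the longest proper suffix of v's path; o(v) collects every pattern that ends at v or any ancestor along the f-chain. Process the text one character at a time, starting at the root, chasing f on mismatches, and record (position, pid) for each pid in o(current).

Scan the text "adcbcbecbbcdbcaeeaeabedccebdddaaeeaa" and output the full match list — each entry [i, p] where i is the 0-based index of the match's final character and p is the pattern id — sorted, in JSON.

Construct AC machine:
Trie nodes:
  n0 'ε': a→3 b→4 e→1
  n1 'e': a→22 e→2
  n2 'ee': ·  [P0 ends]
  n3 'a': c→12  [P1 ends]
  n4 'b': c→17 d→9 e→5
  n5 'be': c→6
  n6 'bec': b→7
  n7 'becb': b→8
  n8 'becbb': ·  [P2 ends]
  n9 'bd': d→10
  n10 'bdd': d→11
  n11 'bddd': ·  [P3 ends]
  n12 'ac': e→13
  n13 'ace': d→14
  n14 'aced': c→15
  n15 'acedc': d→16
  n16 'acedcd': ·  [P4 ends]
  n17 'bc': a→18
  n18 'bca': e→19
  n19 'bcae': e→20
  n20 'bcaee': a→21
  n21 'bcaeea': ·  [P5 ends]
  n22 'ea': ·  [P6 ends]

BFS fail/out derivation:
  n1('e'): parent n0 fail=0; on 'e' 0 → fail=0;  out ∅∪∅=∅
  n3('a'): parent n0 fail=0; on 'a' 0 → fail=0;  out {1}∪∅={1}
  n4('b'): parent n0 fail=0; on 'b' 0 → fail=0;  out ∅∪∅=∅
  n2('ee'): parent n1 fail=0; on 'e' 0 → fail=1;  out {0}∪∅={0}
  n5('be'): parent n4 fail=0; on 'e' 0 → fail=1;  out ∅∪∅=∅
  n9('bd'): parent n4 fail=0; on 'd' 0 → fail=0;  out ∅∪∅=∅
  n12('ac'): parent n3 fail=0; on 'c' 0 → fail=0;  out ∅∪∅=∅
  n17('bc'): parent n4 fail=0; on 'c' 0 → fail=0;  out ∅∪∅=∅
  n22('ea'): parent n1 fail=0; on 'a' 0 → fail=3;  out {6}∪{1}={1,6}
  n6('bec'): parent n5 fail=1; on 'c' 1→0 → fail=0;  out ∅∪∅=∅
  n10('bdd'): parent n9 fail=0; on 'd' 0 → fail=0;  out ∅∪∅=∅
  n13('ace'): parent n12 fail=0; on 'e' 0 → fail=1;  out ∅∪∅=∅
  n18('bca'): parent n17 fail=0; on 'a' 0 → fail=3;  out ∅∪{1}={1}
  n7('becb'): parent n6 fail=0; on 'b' 0 → fail=4;  out ∅∪∅=∅
  n11('bddd'): parent n10 fail=0; on 'd' 0 → fail=0;  out {3}∪∅={3}
  n14('aced'): parent n13 fail=1; on 'd' 1→0 → fail=0;  out ∅∪∅=∅
  n19('bcae'): parent n18 fail=3; on 'e' 3→0 → fail=1;  out ∅∪∅=∅
  n8('becbb'): parent n7 fail=4; on 'b' 4→0 → fail=4;  out {2}∪∅={2}
  n15('acedc'): parent n14 fail=0; on 'c' 0 → fail=0;  out ∅∪∅=∅
  n20('bcaee'): parent n19 fail=1; on 'e' 1 → fail=2;  out ∅∪{0}={0}
  n16('acedcd'): parent n15 fail=0; on 'd' 0 → fail=0;  out {4}∪∅={4}
  n21('bcaeea'): parent n20 fail=2; on 'a' 2→1 → fail=22;  out {5}∪{1,6}={1,5,6}

Run:
i=0 'a': node 0→3  → match P1@[0:0]
i=1 'd': node 3→0 (fail-walked)
i=2 'c': node 0→0
i=3 'b': node 0→4
i=4 'c': node 4→17
i=5 'b': node 17→4 (fail-walked)
i=6 'e': node 4→5
i=7 'c': node 5→6
i=8 'b': node 6→7
i=9 'b': node 7→8  → match P2@[5:9]
i=10 'c': node 8→17 (fail-walked)
i=11 'd': node 17→0 (fail-walked)
i=12 'b': node 0→4
i=13 'c': node 4→17
i=14 'a': node 17→18  → match P1@[14:14]
i=15 'e': node 18→19
i=16 'e': node 19→20  → match P0@[15:16]
i=17 'a': node 20→21  → match P1@[17:17],P5@[12:17],P6@[16:17]
i=18 'e': node 21→1 (fail-walked)
i=19 'a': node 1→22  → match P1@[19:19],P6@[18:19]
i=20 'b': node 22→4 (fail-walked)
i=21 'e': node 4→5
i=22 'd': node 5→0 (fail-walked)
i=23 'c': node 0→0
i=24 'c': node 0→0
i=25 'e': node 0→1
i=26 'b': node 1→4 (fail-walked)
i=27 'd': node 4→9
i=28 'd': node 9→10
i=29 'd': node 10→11  → match P3@[26:29]
i=30 'a': node 11→3 (fail-walked)  → match P1@[30:30]
i=31 'a': node 3→3 (fail-walked)  → match P1@[31:31]
i=32 'e': node 3→1 (fail-walked)
i=33 'e': node 1→2  → match P0@[32:33]
i=34 'a': node 2→22 (fail-walked)  → match P1@[34:34],P6@[33:34]
i=35 'a': node 22→3 (fail-walked)  → match P1@[35:35]

Matches: [[0,1],[9,2],[14,1],[16,0],[17,1],[17,5],[17,6],[19,1],[19,6],[29,3],[30,1],[31,1],[33,0],[34,1],[34,6],[35,1]]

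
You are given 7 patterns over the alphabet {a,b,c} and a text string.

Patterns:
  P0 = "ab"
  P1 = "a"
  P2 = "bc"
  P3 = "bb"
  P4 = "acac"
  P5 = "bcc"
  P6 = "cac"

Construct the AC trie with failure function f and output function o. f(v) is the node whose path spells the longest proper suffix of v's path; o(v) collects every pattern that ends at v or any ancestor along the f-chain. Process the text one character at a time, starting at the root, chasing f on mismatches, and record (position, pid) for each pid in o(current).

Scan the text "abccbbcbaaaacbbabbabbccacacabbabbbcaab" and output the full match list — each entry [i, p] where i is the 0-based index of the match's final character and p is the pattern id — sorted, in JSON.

Build:
Trie nodes:
  0='ε' goto a→1 b→3 c→10
  1='a' goto b→2 c→6  ←P1
  2='ab' goto ·  ←P0
  3='b' goto b→5 c→4
  4='bc' goto c→9  ←P2
  5='bb' goto ·  ←P3
  6='ac' goto a→7
  7='aca' goto c→8
  8='acac' goto ·  ←P4
  9='bcc' goto ·  ←P5
  10='c' goto a→11
  11='ca' goto c→12
  12='cac' goto ·  ←P6

Failure links (BFS by depth):
  n1('a'): parent n0 fail=0; on 'a' 0 → fail=0;  out {1}∪∅={1}
  n3('b'): parent n0 fail=0; on 'b' 0 → fail=0;  out ∅∪∅=∅
  n10('c'): parent n0 fail=0; on 'c' 0 → fail=0;  out ∅∪∅=∅
  n2('ab'): parent n1 fail=0; on 'b' 0 → fail=3;  out {0}∪∅={0}
  n4('bc'): parent n3 fail=0; on 'c' 0 → fail=10;  out {2}∪∅={2}
  n5('bb'): parent n3 fail=0; on 'b' 0 → fail=3;  out {3}∪∅={3}
  n6('ac'): parent n1 fail=0; on 'c' 0 → fail=10;  out ∅∪∅=∅
  n11('ca'): parent n10 fail=0; on 'a' 0 → fail=1;  out ∅∪{1}={1}
  n7('aca'): parent n6 fail=10; on 'a' 10 → fail=11;  out ∅∪{1}={1}
  n9('bcc'): parent n4 fail=10; on 'c' 10→0 → fail=10;  out {5}∪∅={5}
  n12('cac'): parent n11 fail=1; on 'c' 1 → fail=6;  out {6}∪∅={6}
  n8('acac'): parent n7 fail=11; on 'c' 11 → fail=12;  out {4}∪{6}={4,6}

Text stream:
pos 0 'a': at 1  emit P1@[0:0]
pos 1 'b': at 2  emit P0@[0:1]
pos 2 'c': at 4 (fail-walked)  emit P2@[1:2]
pos 3 'c': at 9  emit P5@[1:3]
pos 4 'b': at 3 (fail-walked)
pos 5 'b': at 5  emit P3@[4:5]
pos 6 'c': at 4 (fail-walked)  emit P2@[5:6]
pos 7 'b': at 3 (fail-walked)
pos 8 'a': at 1 (fail-walked)  emit P1@[8:8]
pos 9 'a': at 1 (fail-walked)  emit P1@[9:9]
pos 10 'a': at 1 (fail-walked)  emit P1@[10:10]
pos 11 'a': at 1 (fail-walked)  emit P1@[11:11]
pos 12 'c': at 6
pos 13 'b': at 3 (fail-walked)
pos 14 'b': at 5  emit P3@[13:14]
pos 15 'a': at 1 (fail-walked)  emit P1@[15:15]
pos 16 'b': at 2  emit P0@[15:16]
pos 17 'b': at 5 (fail-walked)  emit P3@[16:17]
pos 18 'a': at 1 (fail-walked)  emit P1@[18:18]
pos 19 'b': at 2  emit P0@[18:19]
pos 20 'b': at 5 (fail-walked)  emit P3@[19:20]
pos 21 'c': at 4 (fail-walked)  emit P2@[20:21]
pos 22 'c': at 9  emit P5@[20:22]
pos 23 'a': at 11 (fail-walked)  emit P1@[23:23]
pos 24 'c': at 12  emit P6@[22:24]
pos 25 'a': at 7 (fail-walked)  emit P1@[25:25]
pos 26 'c': at 8  emit P4@[23:26],P6@[24:26]
pos 27 'a': at 7 (fail-walked)  emit P1@[27:27]
pos 28 'b': at 2 (fail-walked)  emit P0@[27:28]
pos 29 'b': at 5 (fail-walked)  emit P3@[28:29]
pos 30 'a': at 1 (fail-walked)  emit P1@[30:30]
pos 31 'b': at 2  emit P0@[30:31]
pos 32 'b': at 5 (fail-walked)  emit P3@[31:32]
pos 33 'b': at 5 (fail-walked)  emit P3@[32:33]
pos 34 'c': at 4 (fail-walked)  emit P2@[33:34]
pos 35 'a': at 11 (fail-walked)  emit P1@[35:35]
pos 36 'a': at 1 (fail-walked)  emit P1@[36:36]
pos 37 'b': at 2  emit P0@[36:37]

Matches: [[0,1],[1,0],[2,2],[3,5],[5,3],[6,2],[8,1],[9,1],[10,1],[11,1],[14,3],[15,1],[16,0],[17,3],[18,1],[19,0],[20,3],[21,2],[22,5],[23,1],[24,6],[25,1],[26,4],[26,6],[27,1],[28,0],[29,3],[30,1],[31,0],[32,3],[33,3],[34,2],[35,1],[36,1],[37,0]]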